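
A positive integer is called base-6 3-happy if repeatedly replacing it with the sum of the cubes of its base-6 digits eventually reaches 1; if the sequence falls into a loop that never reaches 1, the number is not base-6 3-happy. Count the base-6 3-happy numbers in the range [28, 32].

2

28: 28 → 128 → 62 → 73 → 9 → 28  — not base-6 3-happy
29: 29 → 189 → 153 → 92 → 43 → 3 → 27 → 91 → 36 → 1  — base-6 3-happy
30: 30 → 125 → 160 → 136 → 155 → 190 → 190  — not base-6 3-happy
31: 31 → 126 → 54 → 28 → 128 → 62 → 73 → 9 → 28  — not base-6 3-happy
32: 32 → 133 → 92 → 43 → 3 → 27 → 91 → 36 → 1  — base-6 3-happy
base-6 3-happy: 29, 32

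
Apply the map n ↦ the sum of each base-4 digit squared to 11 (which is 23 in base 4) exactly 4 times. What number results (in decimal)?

11 = (2,3)_4 → 2² + 3² = 4 + 9 = 13
13 = (3,1)_4 → 3² + 1² = 9 + 1 = 10
10 = (2,2)_4 → 2² + 2² = 4 + 4 = 8
8 = (2,0)_4 → 2² + 0² = 4 + 0 = 4

4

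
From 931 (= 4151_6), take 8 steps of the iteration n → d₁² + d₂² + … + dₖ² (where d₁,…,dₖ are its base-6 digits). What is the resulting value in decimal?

931 = (4,1,5,1)_6 → 4² + 1² + 5² + 1² = 43
43 = (1,1,1)_6 → 1² + 1² + 1² = 3
3 = (3)_6 → 3² = 9
9 = (1,3)_6 → 1² + 3² = 10
10 = (1,4)_6 → 1² + 4² = 17
17 = (2,5)_6 → 2² + 5² = 29
29 = (4,5)_6 → 4² + 5² = 41
41 = (1,0,5)_6 → 1² + 0² + 5² = 26

26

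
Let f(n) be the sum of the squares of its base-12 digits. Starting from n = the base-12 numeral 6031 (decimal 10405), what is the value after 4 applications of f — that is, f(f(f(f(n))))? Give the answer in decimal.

10405 = (6,0,3,1)_12 → 6² + 0² + 3² + 1² = 46
46 = (3,10)_12 → 3² + 10² = 109
109 = (9,1)_12 → 9² + 1² = 82
82 = (6,10)_12 → 6² + 10² = 136

136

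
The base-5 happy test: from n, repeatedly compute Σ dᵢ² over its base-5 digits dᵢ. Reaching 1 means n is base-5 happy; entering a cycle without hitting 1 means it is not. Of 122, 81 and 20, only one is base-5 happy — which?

81

122: 122 → 36 → 6 → 2 → 4 → 16 → 10 → 4  — repeats 4 (not base-5 happy)
81: 81 → 11 → 5 → 1  — reaches 1 (base-5 happy)
20: 20 → 16 → 10 → 4 → 16  — repeats 16 (not base-5 happy)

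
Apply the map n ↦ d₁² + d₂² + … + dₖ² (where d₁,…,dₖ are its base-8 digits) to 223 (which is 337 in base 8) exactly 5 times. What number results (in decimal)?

10

223 = (3,3,7)_8 → 67
67 = (1,0,3)_8 → 10
10 = (1,2)_8 → 5
5 = (5)_8 → 25
25 = (3,1)_8 → 10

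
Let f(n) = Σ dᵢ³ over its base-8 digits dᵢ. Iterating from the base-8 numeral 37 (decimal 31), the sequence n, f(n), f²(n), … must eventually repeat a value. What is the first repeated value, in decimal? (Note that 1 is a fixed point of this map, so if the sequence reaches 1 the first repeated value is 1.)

559

31 = (3,7)_8 → 3³ + 7³ = 27 + 343 = 370
370 = (5,6,2)_8 → 5³ + 6³ + 2³ = 125 + 216 + 8 = 349
349 = (5,3,5)_8 → 5³ + 3³ + 5³ = 125 + 27 + 125 = 277
277 = (4,2,5)_8 → 4³ + 2³ + 5³ = 64 + 8 + 125 = 197
197 = (3,0,5)_8 → 3³ + 0³ + 5³ = 27 + 0 + 125 = 152
152 = (2,3,0)_8 → 2³ + 3³ + 0³ = 8 + 27 + 0 = 35
35 = (4,3)_8 → 4³ + 3³ = 64 + 27 = 91
91 = (1,3,3)_8 → 1³ + 3³ + 3³ = 1 + 27 + 27 = 55
55 = (6,7)_8 → 6³ + 7³ = 216 + 343 = 559
559 = (1,0,5,7)_8 → 1³ + 0³ + 5³ + 7³ = 1 + 0 + 125 + 343 = 469
469 = (7,2,5)_8 → 7³ + 2³ + 5³ = 343 + 8 + 125 = 476
476 = (7,3,4)_8 → 7³ + 3³ + 4³ = 343 + 27 + 64 = 434
434 = (6,6,2)_8 → 6³ + 6³ + 2³ = 216 + 216 + 8 = 440
440 = (6,7,0)_8 → 6³ + 7³ + 0³ = 216 + 343 + 0 = 559  — 559 already appeared earlier.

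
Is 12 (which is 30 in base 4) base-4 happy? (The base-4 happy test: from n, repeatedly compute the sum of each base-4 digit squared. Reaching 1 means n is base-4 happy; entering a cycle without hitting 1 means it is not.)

base-4 happy

12 = (3,0)_4 → 3² + 0² = 9
9 = (2,1)_4 → 2² + 1² = 5
5 = (1,1)_4 → 1² + 1² = 2
2 = (2)_4 → 2² = 4
4 = (1,0)_4 → 1² + 0² = 1  — reached 1.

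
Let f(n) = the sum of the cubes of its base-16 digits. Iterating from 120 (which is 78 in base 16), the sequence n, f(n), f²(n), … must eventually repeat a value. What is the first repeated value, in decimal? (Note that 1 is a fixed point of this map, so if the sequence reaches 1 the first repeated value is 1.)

72

120 = (7,8)_16 → 7³ + 8³ = 855
855 = (3,5,7)_16 → 3³ + 5³ + 7³ = 495
495 = (1,14,15)_16 → 1³ + 14³ + 15³ = 6120
6120 = (1,7,14,8)_16 → 1³ + 7³ + 14³ + 8³ = 3600
3600 = (14,1,0)_16 → 14³ + 1³ + 0³ = 2745
2745 = (10,11,9)_16 → 10³ + 11³ + 9³ = 3060
3060 = (11,15,4)_16 → 11³ + 15³ + 4³ = 4770
4770 = (1,2,10,2)_16 → 1³ + 2³ + 10³ + 2³ = 1017
1017 = (3,15,9)_16 → 3³ + 15³ + 9³ = 4131
4131 = (1,0,2,3)_16 → 1³ + 0³ + 2³ + 3³ = 36
36 = (2,4)_16 → 2³ + 4³ = 72
72 = (4,8)_16 → 4³ + 8³ = 576
576 = (2,4,0)_16 → 2³ + 4³ + 0³ = 72  — 72 already appeared earlier.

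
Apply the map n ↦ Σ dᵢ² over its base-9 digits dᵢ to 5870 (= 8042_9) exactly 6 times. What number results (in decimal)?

5870 = (8,0,4,2)_9 → 8² + 0² + 4² + 2² = 64 + 0 + 16 + 4 = 84
84 = (1,0,3)_9 → 1² + 0² + 3² = 1 + 0 + 9 = 10
10 = (1,1)_9 → 1² + 1² = 1 + 1 = 2
2 = (2)_9 → 2² = 4
4 = (4)_9 → 4² = 16
16 = (1,7)_9 → 1² + 7² = 1 + 49 = 50

50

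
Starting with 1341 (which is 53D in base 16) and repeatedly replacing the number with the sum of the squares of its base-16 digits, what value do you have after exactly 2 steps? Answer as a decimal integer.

1341 = (5,3,13)_16 → 5² + 3² + 13² = 25 + 9 + 169 = 203
203 = (12,11)_16 → 12² + 11² = 144 + 121 = 265

265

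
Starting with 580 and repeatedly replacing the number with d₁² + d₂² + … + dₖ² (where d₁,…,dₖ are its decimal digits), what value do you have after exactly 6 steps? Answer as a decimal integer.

16

580 → 89
89 → 145
145 → 42
42 → 20
20 → 4
4 → 16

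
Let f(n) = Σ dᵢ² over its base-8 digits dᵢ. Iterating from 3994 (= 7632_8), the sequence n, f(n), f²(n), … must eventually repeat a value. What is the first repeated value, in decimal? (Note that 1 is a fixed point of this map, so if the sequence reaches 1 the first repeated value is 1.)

3994 = (7,6,3,2)_8 → 98
98 = (1,4,2)_8 → 21
21 = (2,5)_8 → 29
29 = (3,5)_8 → 34
34 = (4,2)_8 → 20
20 = (2,4)_8 → 20  — 20 already appeared earlier.

20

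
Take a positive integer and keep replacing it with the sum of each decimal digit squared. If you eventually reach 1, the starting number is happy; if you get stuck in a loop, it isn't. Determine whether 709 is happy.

709 → 130
130 → 10
10 → 1  — reached 1.

happy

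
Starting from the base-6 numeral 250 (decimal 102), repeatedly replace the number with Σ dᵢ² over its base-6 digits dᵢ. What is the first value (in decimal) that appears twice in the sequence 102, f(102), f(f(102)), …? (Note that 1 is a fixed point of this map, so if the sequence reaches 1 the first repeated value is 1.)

102 = (2,5,0)_6 → 2² + 5² + 0² = 29
29 = (4,5)_6 → 4² + 5² = 41
41 = (1,0,5)_6 → 1² + 0² + 5² = 26
26 = (4,2)_6 → 4² + 2² = 20
20 = (3,2)_6 → 3² + 2² = 13
13 = (2,1)_6 → 2² + 1² = 5
5 = (5)_6 → 5² = 25
25 = (4,1)_6 → 4² + 1² = 17
17 = (2,5)_6 → 2² + 5² = 29  — 29 already appeared earlier.

29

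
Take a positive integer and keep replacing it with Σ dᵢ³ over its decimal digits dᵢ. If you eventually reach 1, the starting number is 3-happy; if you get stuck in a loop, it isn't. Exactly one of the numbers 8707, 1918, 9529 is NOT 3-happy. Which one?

8707: 8707 → 1198 → 1243 → 100 → 1  — reaches 1 (3-happy)
1918: 1918 → 1243 → 100 → 1  — reaches 1 (3-happy)
9529: 9529 → 1591 → 856 → 853 → 664 → 496 → 1009 → 730 → 370 → 370  — repeats 370 (not 3-happy)

9529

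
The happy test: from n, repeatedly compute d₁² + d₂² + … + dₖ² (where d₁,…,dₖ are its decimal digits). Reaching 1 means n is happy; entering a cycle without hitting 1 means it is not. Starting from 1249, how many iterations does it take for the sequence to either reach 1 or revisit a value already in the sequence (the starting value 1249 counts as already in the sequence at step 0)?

1249 → 1² + 2² + 4² + 9² = 1 + 4 + 16 + 81 = 102
102 → 1² + 0² + 2² = 1 + 0 + 4 = 5
5 → 5² = 25
25 → 2² + 5² = 4 + 25 = 29
29 → 2² + 9² = 4 + 81 = 85
85 → 8² + 5² = 64 + 25 = 89
89 → 8² + 9² = 64 + 81 = 145
145 → 1² + 4² + 5² = 1 + 16 + 25 = 42
42 → 4² + 2² = 16 + 4 = 20
20 → 2² + 0² = 4 + 0 = 4
4 → 4² = 16
16 → 1² + 6² = 1 + 36 = 37
37 → 3² + 7² = 9 + 49 = 58
58 → 5² + 8² = 25 + 64 = 89  — 89 repeats.
That took 14 steps.

14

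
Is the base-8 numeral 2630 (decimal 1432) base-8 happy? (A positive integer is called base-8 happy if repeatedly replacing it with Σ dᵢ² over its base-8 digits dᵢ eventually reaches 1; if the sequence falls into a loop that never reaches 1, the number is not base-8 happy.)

1432 = (2,6,3,0)_8 → 49
49 = (6,1)_8 → 37
37 = (4,5)_8 → 41
41 = (5,1)_8 → 26
26 = (3,2)_8 → 13
13 = (1,5)_8 → 26  — 26 already seen; the sequence cycles without reaching 1.

not base-8 happy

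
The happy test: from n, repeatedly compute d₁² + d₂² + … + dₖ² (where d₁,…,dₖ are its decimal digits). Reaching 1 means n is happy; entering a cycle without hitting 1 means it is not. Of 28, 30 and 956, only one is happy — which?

28: 28 → 68 → 100 → 1  — reaches 1 (happy)
30: 30 → 9 → 81 → 65 → 61 → 37 → 58 → 89 → 145 → 42 → 20 → 4 → 16 → 37  — repeats 37 (not happy)
956: 956 → 142 → 21 → 5 → 25 → 29 → 85 → 89 → 145 → 42 → 20 → 4 → 16 → 37 → 58 → 89  — repeats 89 (not happy)

28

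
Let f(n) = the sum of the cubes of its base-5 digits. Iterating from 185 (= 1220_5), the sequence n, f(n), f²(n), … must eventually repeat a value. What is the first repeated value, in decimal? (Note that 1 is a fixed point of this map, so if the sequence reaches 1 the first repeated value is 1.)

185 = (1,2,2,0)_5 → 1³ + 2³ + 2³ + 0³ = 1 + 8 + 8 + 0 = 17
17 = (3,2)_5 → 3³ + 2³ = 27 + 8 = 35
35 = (1,2,0)_5 → 1³ + 2³ + 0³ = 1 + 8 + 0 = 9
9 = (1,4)_5 → 1³ + 4³ = 1 + 64 = 65
65 = (2,3,0)_5 → 2³ + 3³ + 0³ = 8 + 27 + 0 = 35  — 35 already appeared earlier.

35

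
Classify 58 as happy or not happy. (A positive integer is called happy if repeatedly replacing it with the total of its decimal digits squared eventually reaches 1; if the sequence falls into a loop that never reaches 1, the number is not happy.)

58 → 89
89 → 145
145 → 42
42 → 20
20 → 4
4 → 16
16 → 37
37 → 58  — 58 already seen; the sequence cycles without reaching 1.

not happy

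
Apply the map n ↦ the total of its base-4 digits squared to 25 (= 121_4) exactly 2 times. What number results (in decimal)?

25 = (1,2,1)_4 → 1² + 2² + 1² = 1 + 4 + 1 = 6
6 = (1,2)_4 → 1² + 2² = 1 + 4 = 5

5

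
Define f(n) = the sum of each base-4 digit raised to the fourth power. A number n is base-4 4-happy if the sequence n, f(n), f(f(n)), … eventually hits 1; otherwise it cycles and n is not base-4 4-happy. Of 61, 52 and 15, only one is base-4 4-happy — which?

52

61: 61 → 163 → 113 → 83 → 83  — repeats 83 (not base-4 4-happy)
52: 52 → 82 → 18 → 17 → 2 → 16 → 1  — reaches 1 (base-4 4-happy)
15: 15 → 162 → 48 → 81 → 3 → 81  — repeats 81 (not base-4 4-happy)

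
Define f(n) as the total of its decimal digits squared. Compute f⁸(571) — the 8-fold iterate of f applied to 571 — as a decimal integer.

145

571 → 5² + 7² + 1² = 25 + 49 + 1 = 75
75 → 7² + 5² = 49 + 25 = 74
74 → 7² + 4² = 49 + 16 = 65
65 → 6² + 5² = 36 + 25 = 61
61 → 6² + 1² = 36 + 1 = 37
37 → 3² + 7² = 9 + 49 = 58
58 → 5² + 8² = 25 + 64 = 89
89 → 8² + 9² = 64 + 81 = 145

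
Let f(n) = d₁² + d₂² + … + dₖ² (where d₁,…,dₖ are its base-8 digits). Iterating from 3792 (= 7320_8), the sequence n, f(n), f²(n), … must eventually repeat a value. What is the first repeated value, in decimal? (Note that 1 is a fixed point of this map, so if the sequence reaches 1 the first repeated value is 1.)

3792 = (7,3,2,0)_8 → 62
62 = (7,6)_8 → 85
85 = (1,2,5)_8 → 30
30 = (3,6)_8 → 45
45 = (5,5)_8 → 50
50 = (6,2)_8 → 40
40 = (5,0)_8 → 25
25 = (3,1)_8 → 10
10 = (1,2)_8 → 5
5 = (5)_8 → 25  — 25 already appeared earlier.

25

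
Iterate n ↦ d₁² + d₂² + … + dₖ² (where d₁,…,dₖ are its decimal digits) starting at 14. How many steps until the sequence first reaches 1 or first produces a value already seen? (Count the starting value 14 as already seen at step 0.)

14 → 1² + 4² = 1 + 16 = 17
17 → 1² + 7² = 1 + 49 = 50
50 → 5² + 0² = 25 + 0 = 25
25 → 2² + 5² = 4 + 25 = 29
29 → 2² + 9² = 4 + 81 = 85
85 → 8² + 5² = 64 + 25 = 89
89 → 8² + 9² = 64 + 81 = 145
145 → 1² + 4² + 5² = 1 + 16 + 25 = 42
42 → 4² + 2² = 16 + 4 = 20
20 → 2² + 0² = 4 + 0 = 4
4 → 4² = 16
16 → 1² + 6² = 1 + 36 = 37
37 → 3² + 7² = 9 + 49 = 58
58 → 5² + 8² = 25 + 64 = 89  — 89 repeats.
That took 14 steps.

14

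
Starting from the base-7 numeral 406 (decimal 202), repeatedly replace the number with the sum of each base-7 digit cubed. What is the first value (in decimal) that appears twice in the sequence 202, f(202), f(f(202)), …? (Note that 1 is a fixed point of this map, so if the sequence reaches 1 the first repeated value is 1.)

250

202 = (4,0,6)_7 → 4³ + 0³ + 6³ = 64 + 0 + 216 = 280
280 = (5,5,0)_7 → 5³ + 5³ + 0³ = 125 + 125 + 0 = 250
250 = (5,0,5)_7 → 5³ + 0³ + 5³ = 125 + 0 + 125 = 250  — 250 already appeared earlier.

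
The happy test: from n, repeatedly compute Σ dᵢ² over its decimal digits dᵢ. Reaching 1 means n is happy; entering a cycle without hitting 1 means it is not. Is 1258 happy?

1258 → 1² + 2² + 5² + 8² = 94
94 → 9² + 4² = 97
97 → 9² + 7² = 130
130 → 1² + 3² + 0² = 10
10 → 1² + 0² = 1  — reached 1.

happy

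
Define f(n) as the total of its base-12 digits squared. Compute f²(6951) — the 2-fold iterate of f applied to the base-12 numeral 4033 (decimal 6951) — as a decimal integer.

6951 = (4,0,3,3)_12 → 34
34 = (2,10)_12 → 104

104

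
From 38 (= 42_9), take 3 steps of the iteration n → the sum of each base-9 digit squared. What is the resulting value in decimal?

38 = (4,2)_9 → 4² + 2² = 20
20 = (2,2)_9 → 2² + 2² = 8
8 = (8)_9 → 8² = 64

64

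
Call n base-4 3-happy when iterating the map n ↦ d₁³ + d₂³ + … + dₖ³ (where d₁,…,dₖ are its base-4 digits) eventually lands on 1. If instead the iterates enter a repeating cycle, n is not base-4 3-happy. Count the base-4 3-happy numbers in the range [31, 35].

1

31: 31 → 55 → 55  — not base-4 3-happy
32: 32 → 8 → 8  — not base-4 3-happy
33: 33 → 9 → 9  — not base-4 3-happy
34: 34 → 16 → 1  — base-4 3-happy
35: 35 → 35  — not base-4 3-happy
base-4 3-happy: 34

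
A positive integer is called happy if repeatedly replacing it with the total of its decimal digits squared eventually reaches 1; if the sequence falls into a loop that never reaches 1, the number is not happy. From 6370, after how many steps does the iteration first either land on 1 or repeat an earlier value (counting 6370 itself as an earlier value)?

6370 → 6² + 3² + 7² + 0² = 36 + 9 + 49 + 0 = 94
94 → 9² + 4² = 81 + 16 = 97
97 → 9² + 7² = 81 + 49 = 130
130 → 1² + 3² + 0² = 1 + 9 + 0 = 10
10 → 1² + 0² = 1 + 0 = 1  — reached 1.
That took 5 steps.

5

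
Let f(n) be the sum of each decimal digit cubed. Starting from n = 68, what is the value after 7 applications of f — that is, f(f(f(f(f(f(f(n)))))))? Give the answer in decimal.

134

68 → 6³ + 8³ = 728
728 → 7³ + 2³ + 8³ = 863
863 → 8³ + 6³ + 3³ = 755
755 → 7³ + 5³ + 5³ = 593
593 → 5³ + 9³ + 3³ = 881
881 → 8³ + 8³ + 1³ = 1025
1025 → 1³ + 0³ + 2³ + 5³ = 134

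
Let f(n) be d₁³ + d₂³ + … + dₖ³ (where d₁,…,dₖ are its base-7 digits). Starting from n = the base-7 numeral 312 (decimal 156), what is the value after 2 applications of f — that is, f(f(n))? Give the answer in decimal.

156 = (3,1,2)_7 → 3³ + 1³ + 2³ = 36
36 = (5,1)_7 → 5³ + 1³ = 126

126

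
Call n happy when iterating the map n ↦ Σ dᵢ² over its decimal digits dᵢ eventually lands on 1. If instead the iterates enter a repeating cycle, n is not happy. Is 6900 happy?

not happy

6900 → 6² + 9² + 0² + 0² = 117
117 → 1² + 1² + 7² = 51
51 → 5² + 1² = 26
26 → 2² + 6² = 40
40 → 4² + 0² = 16
16 → 1² + 6² = 37
37 → 3² + 7² = 58
58 → 5² + 8² = 89
89 → 8² + 9² = 145
145 → 1² + 4² + 5² = 42
42 → 4² + 2² = 20
20 → 2² + 0² = 4
4 → 4² = 16  — 16 already seen; the sequence cycles without reaching 1.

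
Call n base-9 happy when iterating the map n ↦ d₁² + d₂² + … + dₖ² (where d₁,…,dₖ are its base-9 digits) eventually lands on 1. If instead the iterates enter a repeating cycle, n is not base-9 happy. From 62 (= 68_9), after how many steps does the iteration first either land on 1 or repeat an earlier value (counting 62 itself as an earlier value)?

62 = (6,8)_9 → 6² + 8² = 100
100 = (1,2,1)_9 → 1² + 2² + 1² = 6
6 = (6)_9 → 6² = 36
36 = (4,0)_9 → 4² + 0² = 16
16 = (1,7)_9 → 1² + 7² = 50
50 = (5,5)_9 → 5² + 5² = 50  — 50 repeats.
That took 6 steps.

6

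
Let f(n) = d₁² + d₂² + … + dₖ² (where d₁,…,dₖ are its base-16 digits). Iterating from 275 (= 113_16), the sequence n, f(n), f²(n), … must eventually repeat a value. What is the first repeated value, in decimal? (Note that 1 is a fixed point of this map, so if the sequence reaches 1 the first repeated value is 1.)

275 = (1,1,3)_16 → 1² + 1² + 3² = 11
11 = (11)_16 → 11² = 121
121 = (7,9)_16 → 7² + 9² = 130
130 = (8,2)_16 → 8² + 2² = 68
68 = (4,4)_16 → 4² + 4² = 32
32 = (2,0)_16 → 2² + 0² = 4
4 = (4)_16 → 4² = 16
16 = (1,0)_16 → 1² + 0² = 1  — reached the fixed point 1.
1 → 1, so 1 is the first repeated value.

1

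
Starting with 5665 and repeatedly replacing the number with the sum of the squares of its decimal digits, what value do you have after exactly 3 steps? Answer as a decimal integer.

5665 → 5² + 6² + 6² + 5² = 25 + 36 + 36 + 25 = 122
122 → 1² + 2² + 2² = 1 + 4 + 4 = 9
9 → 9² = 81

81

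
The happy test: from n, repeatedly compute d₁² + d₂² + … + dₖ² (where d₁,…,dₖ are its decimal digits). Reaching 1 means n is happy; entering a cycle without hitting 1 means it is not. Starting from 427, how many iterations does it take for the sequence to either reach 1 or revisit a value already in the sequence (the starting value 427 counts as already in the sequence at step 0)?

14

427 → 4² + 2² + 7² = 16 + 4 + 49 = 69
69 → 6² + 9² = 36 + 81 = 117
117 → 1² + 1² + 7² = 1 + 1 + 49 = 51
51 → 5² + 1² = 25 + 1 = 26
26 → 2² + 6² = 4 + 36 = 40
40 → 4² + 0² = 16 + 0 = 16
16 → 1² + 6² = 1 + 36 = 37
37 → 3² + 7² = 9 + 49 = 58
58 → 5² + 8² = 25 + 64 = 89
89 → 8² + 9² = 64 + 81 = 145
145 → 1² + 4² + 5² = 1 + 16 + 25 = 42
42 → 4² + 2² = 16 + 4 = 20
20 → 2² + 0² = 4 + 0 = 4
4 → 4² = 16  — 16 repeats.
That took 14 steps.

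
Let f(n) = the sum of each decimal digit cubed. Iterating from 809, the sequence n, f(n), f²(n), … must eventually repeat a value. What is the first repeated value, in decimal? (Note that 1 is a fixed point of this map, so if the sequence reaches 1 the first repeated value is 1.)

407

809 → 8³ + 0³ + 9³ = 512 + 0 + 729 = 1241
1241 → 1³ + 2³ + 4³ + 1³ = 1 + 8 + 64 + 1 = 74
74 → 7³ + 4³ = 343 + 64 = 407
407 → 4³ + 0³ + 7³ = 64 + 0 + 343 = 407  — 407 already appeared earlier.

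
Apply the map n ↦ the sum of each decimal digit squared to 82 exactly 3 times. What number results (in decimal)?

82 → 8² + 2² = 64 + 4 = 68
68 → 6² + 8² = 36 + 64 = 100
100 → 1² + 0² + 0² = 1 + 0 + 0 = 1

1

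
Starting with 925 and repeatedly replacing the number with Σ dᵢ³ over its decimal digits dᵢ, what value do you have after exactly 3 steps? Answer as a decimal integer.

925 → 9³ + 2³ + 5³ = 862
862 → 8³ + 6³ + 2³ = 736
736 → 7³ + 3³ + 6³ = 586

586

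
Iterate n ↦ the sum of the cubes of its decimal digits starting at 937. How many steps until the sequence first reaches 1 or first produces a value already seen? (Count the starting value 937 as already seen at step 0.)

937 → 9³ + 3³ + 7³ = 1099
1099 → 1³ + 0³ + 9³ + 9³ = 1459
1459 → 1³ + 4³ + 5³ + 9³ = 919
919 → 9³ + 1³ + 9³ = 1459  — 1459 repeats.
That took 4 steps.

4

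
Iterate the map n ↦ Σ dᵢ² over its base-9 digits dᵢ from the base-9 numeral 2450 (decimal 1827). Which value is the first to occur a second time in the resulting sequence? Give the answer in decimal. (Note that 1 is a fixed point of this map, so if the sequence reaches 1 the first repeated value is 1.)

53

1827 = (2,4,5,0)_9 → 45
45 = (5,0)_9 → 25
25 = (2,7)_9 → 53
53 = (5,8)_9 → 89
89 = (1,0,8)_9 → 65
65 = (7,2)_9 → 53  — 53 already appeared earlier.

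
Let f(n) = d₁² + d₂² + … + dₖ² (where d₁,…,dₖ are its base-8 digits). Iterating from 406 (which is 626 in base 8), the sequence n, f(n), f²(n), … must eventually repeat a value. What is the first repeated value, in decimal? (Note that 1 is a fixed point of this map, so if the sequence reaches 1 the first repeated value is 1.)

1

406 = (6,2,6)_8 → 6² + 2² + 6² = 36 + 4 + 36 = 76
76 = (1,1,4)_8 → 1² + 1² + 4² = 1 + 1 + 16 = 18
18 = (2,2)_8 → 2² + 2² = 4 + 4 = 8
8 = (1,0)_8 → 1² + 0² = 1 + 0 = 1  — reached the fixed point 1.
1 → 1, so 1 is the first repeated value.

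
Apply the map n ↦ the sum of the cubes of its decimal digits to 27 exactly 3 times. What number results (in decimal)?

27 → 2³ + 7³ = 351
351 → 3³ + 5³ + 1³ = 153
153 → 1³ + 5³ + 3³ = 153

153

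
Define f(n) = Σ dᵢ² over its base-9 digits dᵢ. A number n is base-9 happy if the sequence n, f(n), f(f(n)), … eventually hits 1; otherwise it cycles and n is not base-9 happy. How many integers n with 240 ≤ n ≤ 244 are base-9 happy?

240: 240 → 104 → 30 → 18 → 4 → 16 → 50 → 50  (repeats 50)
241: 241 → 117 → 17 → 65 → 53 → 89 → 65  (repeats 65)
242: 242 → 132 → 62 → 100 → 6 → 36 → 16 → 50 → 50  (repeats 50)
243: 243 → 9 → 1  (reaches 1)
244: 244 → 10 → 2 → 4 → 16 → 50 → 50  (repeats 50)
base-9 happy: 243

1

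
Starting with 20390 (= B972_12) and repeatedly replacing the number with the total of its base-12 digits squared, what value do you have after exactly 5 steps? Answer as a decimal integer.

20390 = (11,9,7,2)_12 → 11² + 9² + 7² + 2² = 255
255 = (1,9,3)_12 → 1² + 9² + 3² = 91
91 = (7,7)_12 → 7² + 7² = 98
98 = (8,2)_12 → 8² + 2² = 68
68 = (5,8)_12 → 5² + 8² = 89

89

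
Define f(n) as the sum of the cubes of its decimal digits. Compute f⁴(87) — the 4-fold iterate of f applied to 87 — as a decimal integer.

87 → 855
855 → 762
762 → 567
567 → 684

684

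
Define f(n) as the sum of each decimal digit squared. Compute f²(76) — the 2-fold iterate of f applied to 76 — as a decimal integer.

76 → 7² + 6² = 85
85 → 8² + 5² = 89

89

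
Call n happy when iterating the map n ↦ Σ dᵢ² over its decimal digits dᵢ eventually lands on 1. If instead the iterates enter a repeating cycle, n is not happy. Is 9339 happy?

9339 → 180
180 → 65
65 → 61
61 → 37
37 → 58
58 → 89
89 → 145
145 → 42
42 → 20
20 → 4
4 → 16
16 → 37  — 37 already seen; the sequence cycles without reaching 1.

not happy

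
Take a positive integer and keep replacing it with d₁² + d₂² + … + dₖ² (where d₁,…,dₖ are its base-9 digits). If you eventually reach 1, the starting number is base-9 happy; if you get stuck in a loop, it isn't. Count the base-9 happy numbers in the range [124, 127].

124: 124 → 66 → 58 → 52 → 74 → 68 → 74  (repeats 74)
125: 125 → 81 → 1  (reaches 1)
126: 126 → 26 → 68 → 74 → 68  (repeats 68)
127: 127 → 27 → 9 → 1  (reaches 1)
base-9 happy: 125, 127

2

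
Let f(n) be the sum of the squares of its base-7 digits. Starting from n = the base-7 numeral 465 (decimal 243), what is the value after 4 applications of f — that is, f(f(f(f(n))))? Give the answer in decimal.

37

243 = (4,6,5)_7 → 4² + 6² + 5² = 16 + 36 + 25 = 77
77 = (1,4,0)_7 → 1² + 4² + 0² = 1 + 16 + 0 = 17
17 = (2,3)_7 → 2² + 3² = 4 + 9 = 13
13 = (1,6)_7 → 1² + 6² = 1 + 36 = 37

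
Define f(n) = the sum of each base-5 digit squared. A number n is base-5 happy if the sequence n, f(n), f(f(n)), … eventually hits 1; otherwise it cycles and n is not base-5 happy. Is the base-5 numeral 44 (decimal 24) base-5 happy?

24 = (4,4)_5 → 4² + 4² = 16 + 16 = 32
32 = (1,1,2)_5 → 1² + 1² + 2² = 1 + 1 + 4 = 6
6 = (1,1)_5 → 1² + 1² = 1 + 1 = 2
2 = (2)_5 → 2² = 4
4 = (4)_5 → 4² = 16
16 = (3,1)_5 → 3² + 1² = 9 + 1 = 10
10 = (2,0)_5 → 2² + 0² = 4 + 0 = 4  — 4 already seen; the sequence cycles without reaching 1.

not base-5 happy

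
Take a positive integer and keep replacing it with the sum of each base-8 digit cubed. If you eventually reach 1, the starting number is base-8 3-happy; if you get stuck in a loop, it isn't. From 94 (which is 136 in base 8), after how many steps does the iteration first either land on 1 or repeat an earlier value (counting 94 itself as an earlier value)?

3

94 = (1,3,6)_8 → 1³ + 3³ + 6³ = 244
244 = (3,6,4)_8 → 3³ + 6³ + 4³ = 307
307 = (4,6,3)_8 → 4³ + 6³ + 3³ = 307  — 307 repeats.
That took 3 steps.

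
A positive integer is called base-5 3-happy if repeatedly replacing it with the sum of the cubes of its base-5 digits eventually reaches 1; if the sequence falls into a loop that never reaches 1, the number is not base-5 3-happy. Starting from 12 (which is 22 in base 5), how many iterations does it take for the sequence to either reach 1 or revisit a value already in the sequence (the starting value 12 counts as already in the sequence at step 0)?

12 = (2,2)_5 → 2³ + 2³ = 16
16 = (3,1)_5 → 3³ + 1³ = 28
28 = (1,0,3)_5 → 1³ + 0³ + 3³ = 28  — 28 repeats.
That took 3 steps.

3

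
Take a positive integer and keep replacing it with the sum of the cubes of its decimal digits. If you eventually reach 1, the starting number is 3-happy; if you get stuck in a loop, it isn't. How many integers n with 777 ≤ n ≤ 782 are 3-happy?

777: 777 → 1029 → 738 → 882 → 1032 → 36 → 243 → 99 → 1458 → 702 → 351 → 153 → 153  — not 3-happy
778: 778 → 1198 → 1243 → 100 → 1  — 3-happy
779: 779 → 1415 → 191 → 731 → 371 → 371  — not 3-happy
780: 780 → 855 → 762 → 567 → 684 → 792 → 1080 → 513 → 153 → 153  — not 3-happy
781: 781 → 856 → 853 → 664 → 496 → 1009 → 730 → 370 → 370  — not 3-happy
782: 782 → 863 → 755 → 593 → 881 → 1025 → 134 → 92 → 737 → 713 → 371 → 371  — not 3-happy
3-happy: 778

1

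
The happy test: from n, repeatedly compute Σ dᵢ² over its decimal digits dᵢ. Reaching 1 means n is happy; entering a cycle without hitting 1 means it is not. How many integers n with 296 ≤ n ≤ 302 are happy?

296: 296 → 121 → 6 → 36 → 45 → 41 → 17 → 50 → 25 → 29 → 85 → 89 → 145 → 42 → 20 → 4 → 16 → 37 → 58 → 89  (repeats 89)
297: 297 → 134 → 26 → 40 → 16 → 37 → 58 → 89 → 145 → 42 → 20 → 4 → 16  (repeats 16)
298: 298 → 149 → 98 → 145 → 42 → 20 → 4 → 16 → 37 → 58 → 89 → 145  (repeats 145)
299: 299 → 166 → 73 → 58 → 89 → 145 → 42 → 20 → 4 → 16 → 37 → 58  (repeats 58)
300: 300 → 9 → 81 → 65 → 61 → 37 → 58 → 89 → 145 → 42 → 20 → 4 → 16 → 37  (repeats 37)
301: 301 → 10 → 1  (reaches 1)
302: 302 → 13 → 10 → 1  (reaches 1)
happy: 301, 302

2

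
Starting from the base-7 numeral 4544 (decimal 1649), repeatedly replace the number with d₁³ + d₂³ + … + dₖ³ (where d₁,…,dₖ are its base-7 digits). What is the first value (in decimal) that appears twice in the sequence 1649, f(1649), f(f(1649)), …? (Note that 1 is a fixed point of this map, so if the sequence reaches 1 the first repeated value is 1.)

1649 = (4,5,4,4)_7 → 4³ + 5³ + 4³ + 4³ = 317
317 = (6,3,2)_7 → 6³ + 3³ + 2³ = 251
251 = (5,0,6)_7 → 5³ + 0³ + 6³ = 341
341 = (6,6,5)_7 → 6³ + 6³ + 5³ = 557
557 = (1,4,2,4)_7 → 1³ + 4³ + 2³ + 4³ = 137
137 = (2,5,4)_7 → 2³ + 5³ + 4³ = 197
197 = (4,0,1)_7 → 4³ + 0³ + 1³ = 65
65 = (1,2,2)_7 → 1³ + 2³ + 2³ = 17
17 = (2,3)_7 → 2³ + 3³ = 35
35 = (5,0)_7 → 5³ + 0³ = 125
125 = (2,3,6)_7 → 2³ + 3³ + 6³ = 251  — 251 already appeared earlier.

251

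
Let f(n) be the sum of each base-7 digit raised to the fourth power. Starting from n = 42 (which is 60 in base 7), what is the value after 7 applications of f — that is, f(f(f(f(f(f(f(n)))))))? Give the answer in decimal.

258

42 = (6,0)_7 → 6⁴ + 0⁴ = 1296
1296 = (3,5,3,1)_7 → 3⁴ + 5⁴ + 3⁴ + 1⁴ = 788
788 = (2,2,0,4)_7 → 2⁴ + 2⁴ + 0⁴ + 4⁴ = 288
288 = (5,6,1)_7 → 5⁴ + 6⁴ + 1⁴ = 1922
1922 = (5,4,1,4)_7 → 5⁴ + 4⁴ + 1⁴ + 4⁴ = 1138
1138 = (3,2,1,4)_7 → 3⁴ + 2⁴ + 1⁴ + 4⁴ = 354
354 = (1,0,1,4)_7 → 1⁴ + 0⁴ + 1⁴ + 4⁴ = 258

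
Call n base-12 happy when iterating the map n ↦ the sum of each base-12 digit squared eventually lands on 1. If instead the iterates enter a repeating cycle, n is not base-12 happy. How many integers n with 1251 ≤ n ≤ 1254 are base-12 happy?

1251: 1251 → 137 → 146 → 5 → 25 → 5  (repeats 5)
1252: 1252 → 144 → 1  (reaches 1)
1253: 1253 → 153 → 82 → 136 → 137 → 146 → 5 → 25 → 5  (repeats 5)
1254: 1254 → 164 → 66 → 61 → 26 → 8 → 64 → 41 → 34 → 104 → 128 → 164  (repeats 164)
base-12 happy: 1252

1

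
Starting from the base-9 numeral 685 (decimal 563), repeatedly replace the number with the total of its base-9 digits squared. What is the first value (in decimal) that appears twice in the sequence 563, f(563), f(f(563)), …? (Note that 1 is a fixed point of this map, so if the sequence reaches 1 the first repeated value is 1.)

1

563 = (6,8,5)_9 → 6² + 8² + 5² = 125
125 = (1,4,8)_9 → 1² + 4² + 8² = 81
81 = (1,0,0)_9 → 1² + 0² + 0² = 1  — reached the fixed point 1.
1 → 1, so 1 is the first repeated value.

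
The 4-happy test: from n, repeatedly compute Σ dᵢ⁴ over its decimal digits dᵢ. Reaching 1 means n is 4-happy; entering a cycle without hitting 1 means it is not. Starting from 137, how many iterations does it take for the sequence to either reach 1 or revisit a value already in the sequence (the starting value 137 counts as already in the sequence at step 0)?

137 → 1⁴ + 3⁴ + 7⁴ = 2483
2483 → 2⁴ + 4⁴ + 8⁴ + 3⁴ = 4449
4449 → 4⁴ + 4⁴ + 4⁴ + 9⁴ = 7329
7329 → 7⁴ + 3⁴ + 2⁴ + 9⁴ = 9059
9059 → 9⁴ + 0⁴ + 5⁴ + 9⁴ = 13747
13747 → 1⁴ + 3⁴ + 7⁴ + 4⁴ + 7⁴ = 5140
5140 → 5⁴ + 1⁴ + 4⁴ + 0⁴ = 882
882 → 8⁴ + 8⁴ + 2⁴ = 8208
8208 → 8⁴ + 2⁴ + 0⁴ + 8⁴ = 8208  — 8208 repeats.
That took 9 steps.

9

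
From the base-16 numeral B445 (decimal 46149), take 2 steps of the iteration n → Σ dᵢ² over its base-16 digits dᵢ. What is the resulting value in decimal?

125

46149 = (11,4,4,5)_16 → 11² + 4² + 4² + 5² = 121 + 16 + 16 + 25 = 178
178 = (11,2)_16 → 11² + 2² = 121 + 4 = 125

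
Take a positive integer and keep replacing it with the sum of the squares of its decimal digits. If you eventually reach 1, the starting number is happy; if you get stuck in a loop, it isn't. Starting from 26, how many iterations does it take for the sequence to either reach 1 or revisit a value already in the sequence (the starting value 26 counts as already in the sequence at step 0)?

10

26 → 2² + 6² = 4 + 36 = 40
40 → 4² + 0² = 16 + 0 = 16
16 → 1² + 6² = 1 + 36 = 37
37 → 3² + 7² = 9 + 49 = 58
58 → 5² + 8² = 25 + 64 = 89
89 → 8² + 9² = 64 + 81 = 145
145 → 1² + 4² + 5² = 1 + 16 + 25 = 42
42 → 4² + 2² = 16 + 4 = 20
20 → 2² + 0² = 4 + 0 = 4
4 → 4² = 16  — 16 repeats.
That took 10 steps.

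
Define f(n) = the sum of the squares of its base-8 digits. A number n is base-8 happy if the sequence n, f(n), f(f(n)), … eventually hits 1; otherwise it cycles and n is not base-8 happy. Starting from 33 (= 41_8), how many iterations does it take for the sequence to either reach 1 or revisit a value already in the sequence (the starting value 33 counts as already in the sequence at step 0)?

33 = (4,1)_8 → 17
17 = (2,1)_8 → 5
5 = (5)_8 → 25
25 = (3,1)_8 → 10
10 = (1,2)_8 → 5  — 5 repeats.
That took 5 steps.

5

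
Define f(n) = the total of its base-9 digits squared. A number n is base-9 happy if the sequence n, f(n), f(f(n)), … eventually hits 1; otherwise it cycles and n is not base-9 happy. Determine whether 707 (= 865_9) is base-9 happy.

base-9 happy

707 = (8,6,5)_9 → 8² + 6² + 5² = 64 + 36 + 25 = 125
125 = (1,4,8)_9 → 1² + 4² + 8² = 1 + 16 + 64 = 81
81 = (1,0,0)_9 → 1² + 0² + 0² = 1 + 0 + 0 = 1  — reached 1.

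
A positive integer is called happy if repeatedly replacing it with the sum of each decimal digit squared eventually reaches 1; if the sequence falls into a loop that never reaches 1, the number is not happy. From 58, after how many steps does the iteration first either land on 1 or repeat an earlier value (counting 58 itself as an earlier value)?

58 → 5² + 8² = 25 + 64 = 89
89 → 8² + 9² = 64 + 81 = 145
145 → 1² + 4² + 5² = 1 + 16 + 25 = 42
42 → 4² + 2² = 16 + 4 = 20
20 → 2² + 0² = 4 + 0 = 4
4 → 4² = 16
16 → 1² + 6² = 1 + 36 = 37
37 → 3² + 7² = 9 + 49 = 58  — 58 repeats.
That took 8 steps.

8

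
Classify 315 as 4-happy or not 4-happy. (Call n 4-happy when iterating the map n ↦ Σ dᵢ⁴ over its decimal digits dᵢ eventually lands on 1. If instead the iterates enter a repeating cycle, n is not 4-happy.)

not 4-happy

315 → 3⁴ + 1⁴ + 5⁴ = 81 + 1 + 625 = 707
707 → 7⁴ + 0⁴ + 7⁴ = 2401 + 0 + 2401 = 4802
4802 → 4⁴ + 8⁴ + 0⁴ + 2⁴ = 256 + 4096 + 0 + 16 = 4368
4368 → 4⁴ + 3⁴ + 6⁴ + 8⁴ = 256 + 81 + 1296 + 4096 = 5729
5729 → 5⁴ + 7⁴ + 2⁴ + 9⁴ = 625 + 2401 + 16 + 6561 = 9603
9603 → 9⁴ + 6⁴ + 0⁴ + 3⁴ = 6561 + 1296 + 0 + 81 = 7938
7938 → 7⁴ + 9⁴ + 3⁴ + 8⁴ = 2401 + 6561 + 81 + 4096 = 13139
13139 → 1⁴ + 3⁴ + 1⁴ + 3⁴ + 9⁴ = 1 + 81 + 1 + 81 + 6561 = 6725
6725 → 6⁴ + 7⁴ + 2⁴ + 5⁴ = 1296 + 2401 + 16 + 625 = 4338
4338 → 4⁴ + 3⁴ + 3⁴ + 8⁴ = 256 + 81 + 81 + 4096 = 4514
4514 → 4⁴ + 5⁴ + 1⁴ + 4⁴ = 256 + 625 + 1 + 256 = 1138
1138 → 1⁴ + 1⁴ + 3⁴ + 8⁴ = 1 + 1 + 81 + 4096 = 4179
4179 → 4⁴ + 1⁴ + 7⁴ + 9⁴ = 256 + 1 + 2401 + 6561 = 9219
9219 → 9⁴ + 2⁴ + 1⁴ + 9⁴ = 6561 + 16 + 1 + 6561 = 13139  — 13139 already seen; the sequence cycles without reaching 1.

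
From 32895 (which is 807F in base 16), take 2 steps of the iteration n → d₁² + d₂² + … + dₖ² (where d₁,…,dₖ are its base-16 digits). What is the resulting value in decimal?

32895 = (8,0,7,15)_16 → 8² + 0² + 7² + 15² = 338
338 = (1,5,2)_16 → 1² + 5² + 2² = 30

30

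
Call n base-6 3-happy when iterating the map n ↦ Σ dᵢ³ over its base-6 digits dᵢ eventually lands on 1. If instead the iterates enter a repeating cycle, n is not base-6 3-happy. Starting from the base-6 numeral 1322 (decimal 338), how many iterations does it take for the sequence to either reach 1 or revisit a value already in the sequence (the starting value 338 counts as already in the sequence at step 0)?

5

338 = (1,3,2,2)_6 → 1³ + 3³ + 2³ + 2³ = 1 + 27 + 8 + 8 = 44
44 = (1,1,2)_6 → 1³ + 1³ + 2³ = 1 + 1 + 8 = 10
10 = (1,4)_6 → 1³ + 4³ = 1 + 64 = 65
65 = (1,4,5)_6 → 1³ + 4³ + 5³ = 1 + 64 + 125 = 190
190 = (5,1,4)_6 → 5³ + 1³ + 4³ = 125 + 1 + 64 = 190  — 190 repeats.
That took 5 steps.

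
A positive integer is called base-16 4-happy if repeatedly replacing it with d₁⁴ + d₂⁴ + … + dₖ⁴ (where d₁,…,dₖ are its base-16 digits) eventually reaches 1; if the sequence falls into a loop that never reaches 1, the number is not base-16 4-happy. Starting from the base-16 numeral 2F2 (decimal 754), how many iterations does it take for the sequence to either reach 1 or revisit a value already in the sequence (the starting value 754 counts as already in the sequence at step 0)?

754 = (2,15,2)_16 → 2⁴ + 15⁴ + 2⁴ = 16 + 50625 + 16 = 50657
50657 = (12,5,14,1)_16 → 12⁴ + 5⁴ + 14⁴ + 1⁴ = 20736 + 625 + 38416 + 1 = 59778
59778 = (14,9,8,2)_16 → 14⁴ + 9⁴ + 8⁴ + 2⁴ = 38416 + 6561 + 4096 + 16 = 49089
49089 = (11,15,12,1)_16 → 11⁴ + 15⁴ + 12⁴ + 1⁴ = 14641 + 50625 + 20736 + 1 = 86003
86003 = (1,4,15,15,3)_16 → 1⁴ + 4⁴ + 15⁴ + 15⁴ + 3⁴ = 1 + 256 + 50625 + 50625 + 81 = 101588
101588 = (1,8,12,13,4)_16 → 1⁴ + 8⁴ + 12⁴ + 13⁴ + 4⁴ = 1 + 4096 + 20736 + 28561 + 256 = 53650
53650 = (13,1,9,2)_16 → 13⁴ + 1⁴ + 9⁴ + 2⁴ = 28561 + 1 + 6561 + 16 = 35139
35139 = (8,9,4,3)_16 → 8⁴ + 9⁴ + 4⁴ + 3⁴ = 4096 + 6561 + 256 + 81 = 10994
10994 = (2,10,15,2)_16 → 2⁴ + 10⁴ + 15⁴ + 2⁴ = 16 + 10000 + 50625 + 16 = 60657
60657 = (14,12,15,1)_16 → 14⁴ + 12⁴ + 15⁴ + 1⁴ = 38416 + 20736 + 50625 + 1 = 109778
109778 = (1,10,12,13,2)_16 → 1⁴ + 10⁴ + 12⁴ + 13⁴ + 2⁴ = 1 + 10000 + 20736 + 28561 + 16 = 59314
59314 = (14,7,11,2)_16 → 14⁴ + 7⁴ + 11⁴ + 2⁴ = 38416 + 2401 + 14641 + 16 = 55474
55474 = (13,8,11,2)_16 → 13⁴ + 8⁴ + 11⁴ + 2⁴ = 28561 + 4096 + 14641 + 16 = 47314
47314 = (11,8,13,2)_16 → 11⁴ + 8⁴ + 13⁴ + 2⁴ = 14641 + 4096 + 28561 + 16 = 47314  — 47314 repeats.
That took 14 steps.

14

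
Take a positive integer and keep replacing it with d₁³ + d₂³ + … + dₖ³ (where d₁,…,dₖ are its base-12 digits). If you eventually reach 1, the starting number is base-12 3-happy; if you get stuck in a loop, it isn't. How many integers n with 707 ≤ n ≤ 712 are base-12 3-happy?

5

707: 707 → 2395 → 751 → 476 → 566 → 1366 → 1854 → 1217 → 762 → 368 → 736 → 190 → 1028 → 856 → 1520 → 1728 → 1  (reaches 1)
708: 708 → 1395 → 1268 → 1753 → 10 → 1000 → 1611 → 1366 → 1854 → 1217 → 762 → 368 → 736 → 190 → 1028 → 856 → 1520 → 1728 → 1  (reaches 1)
709: 709 → 1396 → 1305 → 1458 → 1217 → 762 → 368 → 736 → 190 → 1028 → 856 → 1520 → 1728 → 1  (reaches 1)
710: 710 → 1403 → 2572 → 1190 → 547 → 1099 → 1029 → 1073 → 593 → 190 → 1028 → 856 → 1520 → 1728 → 1  (reaches 1)
711: 711 → 1422 → 1945 → 219 → 244 → 577 → 65 → 250 → 1513 → 1217 → 762 → 368 → 736 → 190 → 1028 → 856 → 1520 → 1728 → 1  (reaches 1)
712: 712 → 1459 → 1344 → 793 → 342 → 288 → 8 → 512 → 755 → 1464 → 1008 → 343 → 415 → 1351 → 1136 → 1855 → 1344  (repeats 1344)
base-12 3-happy: 707, 708, 709, 710, 711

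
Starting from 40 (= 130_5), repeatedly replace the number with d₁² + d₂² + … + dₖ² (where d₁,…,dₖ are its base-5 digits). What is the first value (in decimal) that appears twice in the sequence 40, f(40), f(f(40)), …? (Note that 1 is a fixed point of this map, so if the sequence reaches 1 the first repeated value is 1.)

10

40 = (1,3,0)_5 → 10
10 = (2,0)_5 → 4
4 = (4)_5 → 16
16 = (3,1)_5 → 10  — 10 already appeared earlier.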